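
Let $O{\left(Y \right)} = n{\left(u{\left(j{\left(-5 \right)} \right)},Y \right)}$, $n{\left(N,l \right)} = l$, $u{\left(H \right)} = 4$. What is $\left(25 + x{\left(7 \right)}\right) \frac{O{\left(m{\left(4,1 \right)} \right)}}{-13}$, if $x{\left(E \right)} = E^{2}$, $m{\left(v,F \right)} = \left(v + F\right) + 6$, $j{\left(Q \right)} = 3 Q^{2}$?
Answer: $- \frac{814}{13} \approx -62.615$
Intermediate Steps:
$m{\left(v,F \right)} = 6 + F + v$ ($m{\left(v,F \right)} = \left(F + v\right) + 6 = 6 + F + v$)
$O{\left(Y \right)} = Y$
$\left(25 + x{\left(7 \right)}\right) \frac{O{\left(m{\left(4,1 \right)} \right)}}{-13} = \left(25 + 7^{2}\right) \frac{6 + 1 + 4}{-13} = \left(25 + 49\right) 11 \left(- \frac{1}{13}\right) = 74 \left(- \frac{11}{13}\right) = - \frac{814}{13}$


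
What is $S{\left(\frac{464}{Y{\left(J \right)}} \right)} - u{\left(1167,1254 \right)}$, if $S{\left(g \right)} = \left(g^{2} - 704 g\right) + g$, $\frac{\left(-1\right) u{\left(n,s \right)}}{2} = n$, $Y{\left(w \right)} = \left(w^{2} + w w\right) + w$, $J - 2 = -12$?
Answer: $\frac{5624054}{9025} \approx 623.16$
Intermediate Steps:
$J = -10$ ($J = 2 - 12 = -10$)
$Y{\left(w \right)} = w + 2 w^{2}$ ($Y{\left(w \right)} = \left(w^{2} + w^{2}\right) + w = 2 w^{2} + w = w + 2 w^{2}$)
$u{\left(n,s \right)} = - 2 n$
$S{\left(g \right)} = g^{2} - 703 g$
$S{\left(\frac{464}{Y{\left(J \right)}} \right)} - u{\left(1167,1254 \right)} = \frac{464}{\left(-10\right) \left(1 + 2 \left(-10\right)\right)} \left(-703 + \frac{464}{\left(-10\right) \left(1 + 2 \left(-10\right)\right)}\right) - \left(-2\right) 1167 = \frac{464}{\left(-10\right) \left(1 - 20\right)} \left(-703 + \frac{464}{\left(-10\right) \left(1 - 20\right)}\right) - -2334 = \frac{464}{\left(-10\right) \left(-19\right)} \left(-703 + \frac{464}{\left(-10\right) \left(-19\right)}\right) + 2334 = \frac{464}{190} \left(-703 + \frac{464}{190}\right) + 2334 = 464 \cdot \frac{1}{190} \left(-703 + 464 \cdot \frac{1}{190}\right) + 2334 = \frac{232 \left(-703 + \frac{232}{95}\right)}{95} + 2334 = \frac{232}{95} \left(- \frac{66553}{95}\right) + 2334 = - \frac{15440296}{9025} + 2334 = \frac{5624054}{9025}$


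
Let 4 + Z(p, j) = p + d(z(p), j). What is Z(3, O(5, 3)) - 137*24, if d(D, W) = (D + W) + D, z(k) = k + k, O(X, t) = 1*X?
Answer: -3272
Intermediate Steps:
O(X, t) = X
z(k) = 2*k
d(D, W) = W + 2*D
Z(p, j) = -4 + j + 5*p (Z(p, j) = -4 + (p + (j + 2*(2*p))) = -4 + (p + (j + 4*p)) = -4 + (j + 5*p) = -4 + j + 5*p)
Z(3, O(5, 3)) - 137*24 = (-4 + 5 + 5*3) - 137*24 = (-4 + 5 + 15) - 3288 = 16 - 3288 = -3272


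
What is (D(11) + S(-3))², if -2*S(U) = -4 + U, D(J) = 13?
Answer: 1089/4 ≈ 272.25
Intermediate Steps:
S(U) = 2 - U/2 (S(U) = -(-4 + U)/2 = 2 - U/2)
(D(11) + S(-3))² = (13 + (2 - ½*(-3)))² = (13 + (2 + 3/2))² = (13 + 7/2)² = (33/2)² = 1089/4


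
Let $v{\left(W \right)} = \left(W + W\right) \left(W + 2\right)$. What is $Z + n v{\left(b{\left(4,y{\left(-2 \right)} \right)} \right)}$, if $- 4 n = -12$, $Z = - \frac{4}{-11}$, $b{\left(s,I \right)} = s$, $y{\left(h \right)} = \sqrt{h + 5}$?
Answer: $\frac{1588}{11} \approx 144.36$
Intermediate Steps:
$y{\left(h \right)} = \sqrt{5 + h}$
$v{\left(W \right)} = 2 W \left(2 + W\right)$
$Z = \frac{4}{11}$ ($Z = \left(-4\right) \left(- \frac{1}{11}\right) = \frac{4}{11} \approx 0.36364$)
$n = 3$ ($n = \left(- \frac{1}{4}\right) \left(-12\right) = 3$)
$Z + n v{\left(b{\left(4,y{\left(-2 \right)} \right)} \right)} = \frac{4}{11} + 3 \cdot 2 \cdot 4 \left(2 + 4\right) = \frac{4}{11} + 3 \cdot 2 \cdot 4 \cdot 6 = \frac{4}{11} + 3 \cdot 48 = \frac{4}{11} + 144 = \frac{1588}{11}$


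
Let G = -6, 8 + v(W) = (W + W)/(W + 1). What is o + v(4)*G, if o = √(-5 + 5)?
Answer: 192/5 ≈ 38.400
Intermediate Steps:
v(W) = -8 + 2*W/(1 + W) (v(W) = -8 + (W + W)/(W + 1) = -8 + (2*W)/(1 + W) = -8 + 2*W/(1 + W))
o = 0 (o = √0 = 0)
o + v(4)*G = 0 + (2*(-4 - 3*4)/(1 + 4))*(-6) = 0 + (2*(-4 - 12)/5)*(-6) = 0 + (2*(⅕)*(-16))*(-6) = 0 - 32/5*(-6) = 0 + 192/5 = 192/5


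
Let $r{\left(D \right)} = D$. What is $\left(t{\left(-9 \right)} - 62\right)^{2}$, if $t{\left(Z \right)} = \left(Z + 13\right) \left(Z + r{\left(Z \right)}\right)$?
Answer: $17956$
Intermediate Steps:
$t{\left(Z \right)} = 2 Z \left(13 + Z\right)$ ($t{\left(Z \right)} = \left(Z + 13\right) \left(Z + Z\right) = \left(13 + Z\right) 2 Z = 2 Z \left(13 + Z\right)$)
$\left(t{\left(-9 \right)} - 62\right)^{2} = \left(2 \left(-9\right) \left(13 - 9\right) - 62\right)^{2} = \left(2 \left(-9\right) 4 - 62\right)^{2} = \left(-72 - 62\right)^{2} = \left(-134\right)^{2} = 17956$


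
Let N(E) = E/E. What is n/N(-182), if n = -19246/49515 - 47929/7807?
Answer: -2523457957/386563605 ≈ -6.5279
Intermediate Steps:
n = -2523457957/386563605 (n = -19246*1/49515 - 47929*1/7807 = -19246/49515 - 47929/7807 = -2523457957/386563605 ≈ -6.5279)
N(E) = 1
n/N(-182) = -2523457957/386563605/1 = -2523457957/386563605*1 = -2523457957/386563605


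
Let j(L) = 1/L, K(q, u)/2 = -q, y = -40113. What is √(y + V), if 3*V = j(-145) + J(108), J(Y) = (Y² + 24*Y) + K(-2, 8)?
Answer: 4*I*√46464815/145 ≈ 188.04*I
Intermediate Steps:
K(q, u) = -2*q (K(q, u) = 2*(-q) = -2*q)
J(Y) = 4 + Y² + 24*Y (J(Y) = (Y² + 24*Y) - 2*(-2) = (Y² + 24*Y) + 4 = 4 + Y² + 24*Y)
V = 689233/145 (V = (1/(-145) + (4 + 108² + 24*108))/3 = (-1/145 + (4 + 11664 + 2592))/3 = (-1/145 + 14260)/3 = (⅓)*(2067699/145) = 689233/145 ≈ 4753.3)
√(y + V) = √(-40113 + 689233/145) = √(-5127152/145) = 4*I*√46464815/145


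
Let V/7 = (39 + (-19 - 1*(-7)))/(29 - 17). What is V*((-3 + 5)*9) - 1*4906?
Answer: -9245/2 ≈ -4622.5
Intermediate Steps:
V = 63/4 (V = 7*((39 + (-19 - 1*(-7)))/(29 - 17)) = 7*((39 + (-19 + 7))/12) = 7*((39 - 12)*(1/12)) = 7*(27*(1/12)) = 7*(9/4) = 63/4 ≈ 15.750)
V*((-3 + 5)*9) - 1*4906 = 63*((-3 + 5)*9)/4 - 1*4906 = 63*(2*9)/4 - 4906 = (63/4)*18 - 4906 = 567/2 - 4906 = -9245/2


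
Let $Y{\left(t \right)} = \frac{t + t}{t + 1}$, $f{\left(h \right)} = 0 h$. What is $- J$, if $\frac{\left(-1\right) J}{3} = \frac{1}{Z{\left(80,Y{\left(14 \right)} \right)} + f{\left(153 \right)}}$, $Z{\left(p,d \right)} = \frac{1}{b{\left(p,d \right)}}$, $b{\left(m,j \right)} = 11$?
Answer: $33$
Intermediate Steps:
$f{\left(h \right)} = 0$
$Y{\left(t \right)} = \frac{2 t}{1 + t}$
$Z{\left(p,d \right)} = \frac{1}{11}$
$J = -33$ ($J = - \frac{3}{\frac{1}{11} + 0} = - 3 \frac{1}{\frac{1}{11}} = \left(-3\right) 11 = -33$)
$- J = \left(-1\right) \left(-33\right) = 33$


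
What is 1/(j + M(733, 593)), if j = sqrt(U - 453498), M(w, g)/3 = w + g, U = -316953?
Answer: 1326/5531645 - I*sqrt(770451)/16594935 ≈ 0.00023971 - 5.2893e-5*I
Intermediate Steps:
M(w, g) = 3*g + 3*w (M(w, g) = 3*(w + g) = 3*(g + w) = 3*g + 3*w)
j = I*sqrt(770451) (j = sqrt(-316953 - 453498) = sqrt(-770451) = I*sqrt(770451) ≈ 877.75*I)
1/(j + M(733, 593)) = 1/(I*sqrt(770451) + (3*593 + 3*733)) = 1/(I*sqrt(770451) + (1779 + 2199)) = 1/(I*sqrt(770451) + 3978) = 1/(3978 + I*sqrt(770451))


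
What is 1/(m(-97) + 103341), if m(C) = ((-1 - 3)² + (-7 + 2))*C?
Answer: 1/102274 ≈ 9.7777e-6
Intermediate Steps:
m(C) = 11*C (m(C) = ((-4)² - 5)*C = (16 - 5)*C = 11*C)
1/(m(-97) + 103341) = 1/(11*(-97) + 103341) = 1/(-1067 + 103341) = 1/102274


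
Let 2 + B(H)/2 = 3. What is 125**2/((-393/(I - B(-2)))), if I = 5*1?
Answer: -15625/131 ≈ -119.27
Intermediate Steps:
B(H) = 2 (B(H) = -4 + 2*3 = -4 + 6 = 2)
I = 5
125**2/((-393/(I - B(-2)))) = 125**2/((-393/(5 - 1*2))) = 15625/((-393/(5 - 2))) = 15625/((-393/3)) = 15625/((-393*1/3)) = 15625/(-131) = 15625*(-1/131) = -15625/131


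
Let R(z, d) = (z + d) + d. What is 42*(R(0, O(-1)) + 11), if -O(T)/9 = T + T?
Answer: 1974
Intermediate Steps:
O(T) = -18*T (O(T) = -9*(T + T) = -18*T)
R(z, d) = z + 2*d (R(z, d) = (d + z) + d = z + 2*d)
42*(R(0, O(-1)) + 11) = 42*((0 + 2*(-18*(-1))) + 11) = 42*((0 + 2*18) + 11) = 42*((0 + 36) + 11) = 42*(36 + 11) = 42*47 = 1974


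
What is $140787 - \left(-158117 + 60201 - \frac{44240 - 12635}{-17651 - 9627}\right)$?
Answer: $\frac{6511308829}{27278} \approx 2.387 \cdot 10^{5}$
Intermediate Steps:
$140787 - \left(-158117 + 60201 - \frac{44240 - 12635}{-17651 - 9627}\right) = 140787 + \left(\left(\frac{31605}{-27278} + 34125\right) - \left(-123992 + 60201\right)\right) = 140787 + \left(\left(31605 \left(- \frac{1}{27278}\right) + 34125\right) - -63791\right) = 140787 + \left(\left(- \frac{31605}{27278} + 34125\right) + 63791\right) = 140787 + \left(\frac{930830145}{27278} + 63791\right) = 140787 + \frac{2670921043}{27278} = \frac{6511308829}{27278}$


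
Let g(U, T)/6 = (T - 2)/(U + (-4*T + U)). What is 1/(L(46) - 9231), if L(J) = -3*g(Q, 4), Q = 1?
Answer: -7/64599 ≈ -0.00010836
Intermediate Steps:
g(U, T) = 6*(-2 + T)/(-4*T + 2*U) (g(U, T) = 6*((T - 2)/(U + (-4*T + U))) = 6*((-2 + T)/(U + (U - 4*T))) = 6*((-2 + T)/(-4*T + 2*U)) = 6*(-2 + T)/(-4*T + 2*U))
L(J) = 18/7 (L(J) = -9*(2 - 1*4)/(-1*1 + 2*4) = -9*(2 - 4)/(-1 + 8) = -9*(-2)/7 = -3*(-6/7) = 18/7)
1/(L(46) - 9231) = 1/(18/7 - 9231) = 1/(-64599/7) = -7/64599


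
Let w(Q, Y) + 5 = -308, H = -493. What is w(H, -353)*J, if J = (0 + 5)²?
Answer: -7825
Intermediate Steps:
w(Q, Y) = -313 (w(Q, Y) = -5 - 308 = -313)
J = 25 (J = 5² = 25)
w(H, -353)*J = -313*25 = -7825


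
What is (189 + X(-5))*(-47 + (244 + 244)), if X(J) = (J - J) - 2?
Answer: 82467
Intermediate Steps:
X(J) = -2 (X(J) = 0 - 2 = -2)
(189 + X(-5))*(-47 + (244 + 244)) = (189 - 2)*(-47 + (244 + 244)) = 187*(-47 + 488) = 187*441 = 82467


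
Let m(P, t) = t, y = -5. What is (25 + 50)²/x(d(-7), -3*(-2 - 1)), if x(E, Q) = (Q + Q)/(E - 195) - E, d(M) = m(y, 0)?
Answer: -121875/2 ≈ -60938.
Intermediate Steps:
d(M) = 0
x(E, Q) = -E + 2*Q/(-195 + E) (x(E, Q) = (2*Q)/(-195 + E) - E = 2*Q/(-195 + E) - E = -E + 2*Q/(-195 + E))
(25 + 50)²/x(d(-7), -3*(-2 - 1)) = (25 + 50)²/(((-1*0² + 2*(-3*(-2 - 1)) + 195*0)/(-195 + 0))) = 75²/(((-1*0 + 2*(-3*(-3)) + 0)/(-195))) = 5625/((-(0 + 2*9 + 0)/195)) = 5625/((-(0 + 18 + 0)/195)) = 5625/((-1/195*18)) = 5625/(-6/65) = 5625*(-65/6) = -121875/2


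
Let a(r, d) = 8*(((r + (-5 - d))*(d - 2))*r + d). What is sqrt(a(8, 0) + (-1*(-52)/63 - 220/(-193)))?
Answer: 2*I*sqrt(1568902790)/4053 ≈ 19.546*I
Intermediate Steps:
a(r, d) = 8*d + 8*r*(-2 + d)*(-5 + r - d) (a(r, d) = 8*(((-5 + r - d)*(-2 + d))*r + d) = 8*(((-2 + d)*(-5 + r - d))*r + d) = 8*(r*(-2 + d)*(-5 + r - d) + d) = 8*(d + r*(-2 + d)*(-5 + r - d)) = 8*d + 8*r*(-2 + d)*(-5 + r - d))
sqrt(a(8, 0) + (-1*(-52)/63 - 220/(-193))) = sqrt((-16*8**2 + 8*0 + 80*8 - 24*0*8 - 8*8*0**2 + 8*0*8**2) + (-1*(-52)/63 - 220/(-193))) = sqrt((-16*64 + 0 + 640 + 0 - 8*8*0 + 8*0*64) + (52*(1/63) - 220*(-1/193))) = sqrt((-1024 + 0 + 640 + 0 + 0 + 0) + (52/63 + 220/193)) = sqrt(-384 + 23896/12159) = sqrt(-4645160/12159) = 2*I*sqrt(1568902790)/4053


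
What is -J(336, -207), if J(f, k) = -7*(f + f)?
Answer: 4704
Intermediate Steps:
J(f, k) = -14*f
-J(336, -207) = -(-14)*336 = -1*(-4704) = 4704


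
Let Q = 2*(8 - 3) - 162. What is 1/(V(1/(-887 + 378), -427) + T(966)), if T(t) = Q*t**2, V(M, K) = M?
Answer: -509/72196413409 ≈ -7.0502e-9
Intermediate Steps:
Q = -152 (Q = 2*5 - 162 = 10 - 162 = -152)
T(t) = -152*t**2
1/(V(1/(-887 + 378), -427) + T(966)) = 1/(1/(-887 + 378) - 152*966**2) = 1/(1/(-509) - 152*933156) = 1/(-1/509 - 141839712) = 1/(-72196413409/509) = -509/72196413409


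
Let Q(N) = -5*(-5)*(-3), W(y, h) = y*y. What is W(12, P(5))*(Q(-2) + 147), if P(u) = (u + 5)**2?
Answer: 10368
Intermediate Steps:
P(u) = (5 + u)**2
W(y, h) = y**2
Q(N) = -75 (Q(N) = 25*(-3) = -75)
W(12, P(5))*(Q(-2) + 147) = 12**2*(-75 + 147) = 144*72 = 10368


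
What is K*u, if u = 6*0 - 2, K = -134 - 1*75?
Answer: 418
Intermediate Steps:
K = -209 (K = -134 - 75 = -209)
u = -2 (u = 0 - 2 = -2)
K*u = -209*(-2) = 418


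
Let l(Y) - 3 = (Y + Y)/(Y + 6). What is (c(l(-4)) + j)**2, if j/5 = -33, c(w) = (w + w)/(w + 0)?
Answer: 26569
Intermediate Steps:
l(Y) = 3 + 2*Y/(6 + Y) (l(Y) = 3 + (Y + Y)/(Y + 6) = 3 + (2*Y)/(6 + Y) = 3 + 2*Y/(6 + Y))
c(w) = 2 (c(w) = (2*w)/w = 2)
j = -165 (j = 5*(-33) = -165)
(c(l(-4)) + j)**2 = (2 - 165)**2 = (-163)**2 = 26569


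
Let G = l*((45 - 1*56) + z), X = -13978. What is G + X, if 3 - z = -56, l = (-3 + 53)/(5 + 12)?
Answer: -235226/17 ≈ -13837.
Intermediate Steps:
l = 50/17 ≈ 2.9412
z = 59 (z = 3 - 1*(-56) = 3 + 56 = 59)
G = 2400/17 (G = 50*((45 - 1*56) + 59)/17 = 50*((45 - 56) + 59)/17 = 50*(-11 + 59)/17 = (50/17)*48 = 2400/17 ≈ 141.18)
G + X = 2400/17 - 13978 = -235226/17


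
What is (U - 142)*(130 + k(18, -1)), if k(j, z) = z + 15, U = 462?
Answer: 46080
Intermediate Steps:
k(j, z) = 15 + z
(U - 142)*(130 + k(18, -1)) = (462 - 142)*(130 + (15 - 1)) = 320*(130 + 14) = 320*144 = 46080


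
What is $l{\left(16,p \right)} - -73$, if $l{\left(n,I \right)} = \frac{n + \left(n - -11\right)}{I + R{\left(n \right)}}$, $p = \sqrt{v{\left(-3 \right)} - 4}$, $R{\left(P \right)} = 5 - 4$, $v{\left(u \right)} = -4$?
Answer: $\frac{2 \left(- 58 i + 73 \sqrt{2}\right)}{- i + 2 \sqrt{2}} \approx 77.778 - 13.514 i$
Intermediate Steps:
$R{\left(P \right)} = 1$ ($R{\left(P \right)} = 5 - 4 = 1$)
$p = 2 i \sqrt{2}$ ($p = \sqrt{-4 - 4} = \sqrt{-8} = 2 i \sqrt{2} \approx 2.8284 i$)
$l{\left(n,I \right)} = \frac{11 + 2 n}{1 + I}$ ($l{\left(n,I \right)} = \frac{n + \left(n - -11\right)}{I + 1} = \frac{n + \left(n + 11\right)}{1 + I} = \frac{n + \left(11 + n\right)}{1 + I} = \frac{11 + 2 n}{1 + I}$)
$l{\left(16,p \right)} - -73 = \frac{11 + 2 \cdot 16}{1 + 2 i \sqrt{2}} - -73 = \frac{11 + 32}{1 + 2 i \sqrt{2}} + 73 = \frac{1}{1 + 2 i \sqrt{2}} \cdot 43 + 73 = \frac{43}{1 + 2 i \sqrt{2}} + 73 = 73 + \frac{43}{1 + 2 i \sqrt{2}}$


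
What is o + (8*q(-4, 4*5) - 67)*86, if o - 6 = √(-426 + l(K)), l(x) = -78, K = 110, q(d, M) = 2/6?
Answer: -16580/3 + 6*I*√14 ≈ -5526.7 + 22.45*I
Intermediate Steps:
q(d, M) = ⅓ (q(d, M) = 2*(⅙) = ⅓)
o = 6 + 6*I*√14 (o = 6 + √(-426 - 78) = 6 + √(-504) = 6 + 6*I*√14 ≈ 6.0 + 22.45*I)
o + (8*q(-4, 4*5) - 67)*86 = (6 + 6*I*√14) + (8*(⅓) - 67)*86 = (6 + 6*I*√14) + (8/3 - 67)*86 = (6 + 6*I*√14) - 193/3*86 = (6 + 6*I*√14) - 16598/3 = -16580/3 + 6*I*√14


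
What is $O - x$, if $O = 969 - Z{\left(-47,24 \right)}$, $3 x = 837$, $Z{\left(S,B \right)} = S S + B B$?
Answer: $-2095$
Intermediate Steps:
$Z{\left(S,B \right)} = B^{2} + S^{2}$ ($Z{\left(S,B \right)} = S^{2} + B^{2} = B^{2} + S^{2}$)
$x = 279$ ($x = \frac{1}{3} \cdot 837 = 279$)
$O = -1816$ ($O = 969 - \left(24^{2} + \left(-47\right)^{2}\right) = 969 - \left(576 + 2209\right) = 969 - 2785 = -1816$)
$O - x = -1816 - 279 = -2095$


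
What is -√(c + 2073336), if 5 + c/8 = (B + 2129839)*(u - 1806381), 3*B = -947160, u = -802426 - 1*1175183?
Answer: -16*I*√214518996739 ≈ -7.4106e+6*I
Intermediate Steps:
u = -1977609 (u = -802426 - 1175183 = -1977609)
B = -315720 (B = (⅓)*(-947160) = -315720)
c = -54916865238520 (c = -40 + 8*((-315720 + 2129839)*(-1977609 - 1806381)) = -40 + 8*(1814119*(-3783990)) = -40 + 8*(-6864608154810) = -40 - 54916865238480 = -54916865238520)
-√(c + 2073336) = -√(-54916865238520 + 2073336) = -√(-54916863165184) = -16*I*√214518996739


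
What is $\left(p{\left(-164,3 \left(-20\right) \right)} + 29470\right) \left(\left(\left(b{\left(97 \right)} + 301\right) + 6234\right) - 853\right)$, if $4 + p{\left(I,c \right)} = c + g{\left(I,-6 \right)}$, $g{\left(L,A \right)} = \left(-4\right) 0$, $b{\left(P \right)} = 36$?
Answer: $168143508$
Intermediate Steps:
$g{\left(L,A \right)} = 0$
$p{\left(I,c \right)} = -4 + c$ ($p{\left(I,c \right)} = -4 + \left(c + 0\right) = -4 + c$)
$\left(p{\left(-164,3 \left(-20\right) \right)} + 29470\right) \left(\left(\left(b{\left(97 \right)} + 301\right) + 6234\right) - 853\right) = \left(\left(-4 + 3 \left(-20\right)\right) + 29470\right) \left(\left(\left(36 + 301\right) + 6234\right) - 853\right) = \left(\left(-4 - 60\right) + 29470\right) \left(\left(337 + 6234\right) - 853\right) = \left(-64 + 29470\right) \left(6571 - 853\right) = 29406 \cdot 5718 = 168143508$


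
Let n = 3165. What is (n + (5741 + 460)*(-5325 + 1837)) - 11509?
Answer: -21637432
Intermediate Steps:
(n + (5741 + 460)*(-5325 + 1837)) - 11509 = (3165 + (5741 + 460)*(-5325 + 1837)) - 11509 = (3165 + 6201*(-3488)) - 11509 = (3165 - 21629088) - 11509 = -21625923 - 11509 = -21637432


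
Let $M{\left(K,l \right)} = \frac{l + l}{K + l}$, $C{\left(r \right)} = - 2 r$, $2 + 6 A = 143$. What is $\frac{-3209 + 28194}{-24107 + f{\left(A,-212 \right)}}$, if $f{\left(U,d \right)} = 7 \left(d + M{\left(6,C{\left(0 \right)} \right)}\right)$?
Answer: $- \frac{24985}{25591} \approx -0.97632$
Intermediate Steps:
$A = \frac{47}{2}$ ($A = - \frac{1}{3} + \frac{1}{6} \cdot 143 = - \frac{1}{3} + \frac{143}{6} = \frac{47}{2} \approx 23.5$)
$M{\left(K,l \right)} = \frac{2 l}{K + l}$
$f{\left(U,d \right)} = 7 d$ ($f{\left(U,d \right)} = 7 \left(d + \frac{2 \left(\left(-2\right) 0\right)}{6 - 0}\right) = 7 \left(d + 2 \cdot 0 \frac{1}{6 + 0}\right) = 7 \left(d + 2 \cdot 0 \cdot \frac{1}{6}\right) = 7 \left(d + 0\right) = 7 d$)
$\frac{-3209 + 28194}{-24107 + f{\left(A,-212 \right)}} = \frac{-3209 + 28194}{-24107 + 7 \left(-212\right)} = \frac{24985}{-24107 - 1484} = \frac{24985}{-25591} = 24985 \left(- \frac{1}{25591}\right) = - \frac{24985}{25591}$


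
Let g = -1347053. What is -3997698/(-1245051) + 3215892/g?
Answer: 460387177834/559049894901 ≈ 0.82352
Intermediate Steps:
-3997698/(-1245051) + 3215892/g = -3997698/(-1245051) + 3215892/(-1347053) = -3997698*(-1/1245051) + 3215892*(-1/1347053) = 1332566/415017 - 3215892/1347053 = 460387177834/559049894901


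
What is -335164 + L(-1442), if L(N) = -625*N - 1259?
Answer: 564827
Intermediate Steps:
L(N) = -1259 - 625*N
-335164 + L(-1442) = -335164 + (-1259 - 625*(-1442)) = -335164 + (-1259 + 901250) = -335164 + 899991 = 564827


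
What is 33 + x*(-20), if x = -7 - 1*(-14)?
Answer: -107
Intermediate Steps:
x = 7 (x = -7 + 14 = 7)
33 + x*(-20) = 33 + 7*(-20) = 33 - 140 = -107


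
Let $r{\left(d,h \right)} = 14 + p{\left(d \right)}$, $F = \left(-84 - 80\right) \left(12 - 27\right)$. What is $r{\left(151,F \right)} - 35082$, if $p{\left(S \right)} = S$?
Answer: $-34917$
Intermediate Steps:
$F = 2460$ ($F = \left(-164\right) \left(-15\right) = 2460$)
$r{\left(d,h \right)} = 14 + d$
$r{\left(151,F \right)} - 35082 = \left(14 + 151\right) - 35082 = 165 - 35082 = -34917$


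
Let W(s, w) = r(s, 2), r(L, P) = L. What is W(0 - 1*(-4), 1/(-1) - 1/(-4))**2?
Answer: 16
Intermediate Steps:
W(s, w) = s
W(0 - 1*(-4), 1/(-1) - 1/(-4))**2 = (0 - 1*(-4))**2 = (0 + 4)**2 = 4**2 = 16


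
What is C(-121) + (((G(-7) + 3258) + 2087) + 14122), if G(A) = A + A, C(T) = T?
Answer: 19332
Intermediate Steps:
G(A) = 2*A
C(-121) + (((G(-7) + 3258) + 2087) + 14122) = -121 + (((2*(-7) + 3258) + 2087) + 14122) = -121 + (((-14 + 3258) + 2087) + 14122) = -121 + ((3244 + 2087) + 14122) = -121 + (5331 + 14122) = -121 + 19453 = 19332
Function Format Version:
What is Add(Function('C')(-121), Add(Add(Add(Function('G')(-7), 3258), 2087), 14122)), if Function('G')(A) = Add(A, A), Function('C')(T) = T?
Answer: 19332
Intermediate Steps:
Function('G')(A) = Mul(2, A)
Add(Function('C')(-121), Add(Add(Add(Function('G')(-7), 3258), 2087), 14122)) = Add(-121, Add(Add(Add(Mul(2, -7), 3258), 2087), 14122)) = Add(-121, Add(Add(Add(-14, 3258), 2087), 14122)) = Add(-121, Add(Add(3244, 2087), 14122)) = Add(-121, Add(5331, 14122)) = Add(-121, 19453) = 19332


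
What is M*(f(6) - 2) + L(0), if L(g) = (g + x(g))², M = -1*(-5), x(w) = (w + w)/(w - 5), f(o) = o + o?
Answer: 50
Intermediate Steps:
f(o) = 2*o
x(w) = 2*w/(-5 + w) (x(w) = (2*w)/(-5 + w) = 2*w/(-5 + w))
M = 5
L(g) = (g + 2*g/(-5 + g))²
M*(f(6) - 2) + L(0) = 5*(2*6 - 2) + 0²*(-3 + 0)²/(-5 + 0)² = 5*(12 - 2) + 0*(-3)²/(-5)² = 5*10 + 0*(1/25)*9 = 50 + 0 = 50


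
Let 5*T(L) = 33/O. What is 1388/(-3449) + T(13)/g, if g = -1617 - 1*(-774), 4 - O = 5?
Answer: -1912201/4845845 ≈ -0.39461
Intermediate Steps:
O = -1 (O = 4 - 1*5 = 4 - 5 = -1)
T(L) = -33/5 (T(L) = (33/(-1))/5 = (33*(-1))/5 = (⅕)*(-33) = -33/5)
g = -843 (g = -1617 + 774 = -843)
1388/(-3449) + T(13)/g = 1388/(-3449) - 33/5/(-843) = 1388*(-1/3449) - 33/5*(-1/843) = -1388/3449 + 11/1405 = -1912201/4845845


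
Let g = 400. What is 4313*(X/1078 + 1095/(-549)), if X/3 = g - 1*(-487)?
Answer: 403235309/197274 ≈ 2044.0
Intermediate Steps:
X = 2661 (X = 3*(400 - 1*(-487)) = 3*(400 + 487) = 3*887 = 2661)
4313*(X/1078 + 1095/(-549)) = 4313*(2661/1078 + 1095/(-549)) = 4313*(2661*(1/1078) + 1095*(-1/549)) = 4313*(2661/1078 - 365/183) = 4313*(93493/197274) = 403235309/197274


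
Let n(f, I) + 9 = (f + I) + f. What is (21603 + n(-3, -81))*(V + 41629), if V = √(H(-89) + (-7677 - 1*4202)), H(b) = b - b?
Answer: 895314903 + 21507*I*√11879 ≈ 8.9531e+8 + 2.3441e+6*I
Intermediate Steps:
H(b) = 0
n(f, I) = -9 + I + 2*f (n(f, I) = -9 + ((f + I) + f) = -9 + ((I + f) + f) = -9 + (I + 2*f) = -9 + I + 2*f)
V = I*√11879 (V = √(0 + (-7677 - 1*4202)) = √(0 + (-7677 - 4202)) = √(0 - 11879) = √(-11879) = I*√11879 ≈ 108.99*I)
(21603 + n(-3, -81))*(V + 41629) = (21603 + (-9 - 81 + 2*(-3)))*(I*√11879 + 41629) = (21603 + (-9 - 81 - 6))*(41629 + I*√11879) = (21603 - 96)*(41629 + I*√11879) = 21507*(41629 + I*√11879) = 895314903 + 21507*I*√11879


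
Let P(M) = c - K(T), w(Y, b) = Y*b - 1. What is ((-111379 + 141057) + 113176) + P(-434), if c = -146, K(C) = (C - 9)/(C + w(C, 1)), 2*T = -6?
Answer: 998944/7 ≈ 1.4271e+5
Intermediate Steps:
T = -3 (T = (1/2)*(-6) = -3)
w(Y, b) = -1 + Y*b
K(C) = (-9 + C)/(-1 + 2*C) (K(C) = (C - 9)/(C + (-1 + C*1)) = (-9 + C)/(C + (-1 + C)) = (-9 + C)/(-1 + 2*C))
P(M) = -1034/7 (P(M) = -146 - (-9 - 3)/(-1 + 2*(-3)) = -146 - (-12)/(-1 - 6) = -146 - (-12)/(-7) = -146 - (-1)*(-12)/7 = -146 - 1*12/7 = -146 - 12/7 = -1034/7)
((-111379 + 141057) + 113176) + P(-434) = ((-111379 + 141057) + 113176) - 1034/7 = (29678 + 113176) - 1034/7 = 142854 - 1034/7 = 998944/7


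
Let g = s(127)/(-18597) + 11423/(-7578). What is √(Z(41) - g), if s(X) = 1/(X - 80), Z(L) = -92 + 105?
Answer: √7857691896457419862/735957678 ≈ 3.8089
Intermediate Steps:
Z(L) = 13
s(X) = 1/(-80 + X)
g = -3328127845/2207873034 (g = 1/((-80 + 127)*(-18597)) + 11423/(-7578) = -1/18597/47 + 11423*(-1/7578) = (1/47)*(-1/18597) - 11423/7578 = -1/874059 - 11423/7578 = -3328127845/2207873034 ≈ -1.5074)
√(Z(41) - g) = √(13 - 1*(-3328127845/2207873034)) = √(13 + 3328127845/2207873034) = √(32030477287/2207873034) = √7857691896457419862/735957678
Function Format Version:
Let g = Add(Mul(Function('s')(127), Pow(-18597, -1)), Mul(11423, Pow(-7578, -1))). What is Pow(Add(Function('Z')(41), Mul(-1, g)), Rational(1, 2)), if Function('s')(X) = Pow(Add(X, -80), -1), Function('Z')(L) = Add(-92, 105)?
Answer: Mul(Rational(1, 735957678), Pow(7857691896457419862, Rational(1, 2))) ≈ 3.8089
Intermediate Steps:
Function('Z')(L) = 13
Function('s')(X) = Pow(Add(-80, X), -1)
g = Rational(-3328127845, 2207873034) (g = Add(Mul(Pow(Add(-80, 127), -1), Pow(-18597, -1)), Mul(11423, Pow(-7578, -1))) = Add(Mul(Pow(47, -1), Rational(-1, 18597)), Mul(11423, Rational(-1, 7578))) = Add(Mul(Rational(1, 47), Rational(-1, 18597)), Rational(-11423, 7578)) = Add(Rational(-1, 874059), Rational(-11423, 7578)) = Rational(-3328127845, 2207873034) ≈ -1.5074)
Pow(Add(Function('Z')(41), Mul(-1, g)), Rational(1, 2)) = Pow(Add(13, Mul(-1, Rational(-3328127845, 2207873034))), Rational(1, 2)) = Pow(Add(13, Rational(3328127845, 2207873034)), Rational(1, 2)) = Pow(Rational(32030477287, 2207873034), Rational(1, 2)) = Mul(Rational(1, 735957678), Pow(7857691896457419862, Rational(1, 2)))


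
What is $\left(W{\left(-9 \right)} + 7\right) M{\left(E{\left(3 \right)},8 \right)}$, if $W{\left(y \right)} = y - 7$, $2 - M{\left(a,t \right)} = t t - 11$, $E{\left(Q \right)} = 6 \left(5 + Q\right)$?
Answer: $459$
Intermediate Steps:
$E{\left(Q \right)} = 30 + 6 Q$
$M{\left(a,t \right)} = 13 - t^{2}$ ($M{\left(a,t \right)} = 2 - \left(t t - 11\right) = 2 - \left(t^{2} - 11\right) = 2 - \left(-11 + t^{2}\right) = 13 - t^{2}$)
$W{\left(y \right)} = -7 + y$ ($W{\left(y \right)} = y - 7 = -7 + y$)
$\left(W{\left(-9 \right)} + 7\right) M{\left(E{\left(3 \right)},8 \right)} = \left(\left(-7 - 9\right) + 7\right) \left(13 - 8^{2}\right) = \left(-16 + 7\right) \left(13 - 64\right) = - 9 \left(13 - 64\right) = \left(-9\right) \left(-51\right) = 459$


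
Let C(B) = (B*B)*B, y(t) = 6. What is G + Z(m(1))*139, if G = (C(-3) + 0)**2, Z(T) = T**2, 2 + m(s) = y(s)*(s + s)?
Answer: 14629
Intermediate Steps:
m(s) = -2 + 12*s (m(s) = -2 + 6*(s + s) = -2 + 6*(2*s) = -2 + 12*s)
C(B) = B**3 (C(B) = B**2*B = B**3)
G = 729 (G = ((-3)**3 + 0)**2 = (-27 + 0)**2 = (-27)**2 = 729)
G + Z(m(1))*139 = 729 + (-2 + 12*1)**2*139 = 729 + (-2 + 12)**2*139 = 729 + 10**2*139 = 729 + 100*139 = 729 + 13900 = 14629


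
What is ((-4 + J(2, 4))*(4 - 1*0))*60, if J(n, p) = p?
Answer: 0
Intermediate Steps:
((-4 + J(2, 4))*(4 - 1*0))*60 = ((-4 + 4)*(4 - 1*0))*60 = (0*(4 + 0))*60 = (0*4)*60 = 0*60 = 0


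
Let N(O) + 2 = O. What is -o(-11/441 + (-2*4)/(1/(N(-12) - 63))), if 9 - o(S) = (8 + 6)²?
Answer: 187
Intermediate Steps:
N(O) = -2 + O
o(S) = -187 (o(S) = 9 - (8 + 6)² = 9 - 1*14² = 9 - 1*196 = 9 - 196 = -187)
-o(-11/441 + (-2*4)/(1/(N(-12) - 63))) = -1*(-187) = 187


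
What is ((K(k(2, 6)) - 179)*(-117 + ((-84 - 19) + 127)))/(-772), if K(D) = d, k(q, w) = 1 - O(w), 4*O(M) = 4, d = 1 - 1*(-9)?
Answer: -15717/772 ≈ -20.359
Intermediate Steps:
d = 10 (d = 1 + 9 = 10)
O(M) = 1 (O(M) = (¼)*4 = 1)
k(q, w) = 0 (k(q, w) = 1 - 1*1 = 1 - 1 = 0)
K(D) = 10
((K(k(2, 6)) - 179)*(-117 + ((-84 - 19) + 127)))/(-772) = ((10 - 179)*(-117 + ((-84 - 19) + 127)))/(-772) = -169*(-117 + (-103 + 127))*(-1/772) = -169*(-117 + 24)*(-1/772) = -169*(-93)*(-1/772) = 15717*(-1/772) = -15717/772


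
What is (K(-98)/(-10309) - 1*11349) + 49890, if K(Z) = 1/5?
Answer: 1986595844/51545 ≈ 38541.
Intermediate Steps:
K(Z) = ⅕
(K(-98)/(-10309) - 1*11349) + 49890 = ((⅕)/(-10309) - 1*11349) + 49890 = ((⅕)*(-1/10309) - 11349) + 49890 = (-1/51545 - 11349) + 49890 = -584984206/51545 + 49890 = 1986595844/51545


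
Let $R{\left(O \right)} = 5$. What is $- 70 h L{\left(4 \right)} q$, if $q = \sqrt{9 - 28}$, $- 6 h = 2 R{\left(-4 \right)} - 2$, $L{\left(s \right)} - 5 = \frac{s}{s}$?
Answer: $560 i \sqrt{19} \approx 2441.0 i$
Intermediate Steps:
$L{\left(s \right)} = 6$ ($L{\left(s \right)} = 5 + \frac{s}{s} = 5 + 1 = 6$)
$h = - \frac{4}{3}$ ($h = - \frac{2 \cdot 5 - 2}{6} = - \frac{10 - 2}{6} = \left(- \frac{1}{6}\right) 8 = - \frac{4}{3} \approx -1.3333$)
$q = i \sqrt{19}$ ($q = \sqrt{-19} = i \sqrt{19} \approx 4.3589 i$)
$- 70 h L{\left(4 \right)} q = - 70 \left(\left(- \frac{4}{3}\right) 6\right) i \sqrt{19} = \left(-70\right) \left(-8\right) i \sqrt{19} = 560 i \sqrt{19}$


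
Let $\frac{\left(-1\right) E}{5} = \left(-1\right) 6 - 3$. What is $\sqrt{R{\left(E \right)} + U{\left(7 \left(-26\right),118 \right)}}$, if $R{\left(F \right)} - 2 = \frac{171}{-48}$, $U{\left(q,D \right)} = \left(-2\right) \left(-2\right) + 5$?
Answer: $\frac{\sqrt{119}}{4} \approx 2.7272$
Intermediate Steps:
$U{\left(q,D \right)} = 9$ ($U{\left(q,D \right)} = 4 + 5 = 9$)
$E = 45$ ($E = - 5 \left(\left(-1\right) 6 - 3\right) = - 5 \left(-6 - 3\right) = \left(-5\right) \left(-9\right) = 45$)
$R{\left(F \right)} = - \frac{25}{16}$ ($R{\left(F \right)} = 2 + \frac{171}{-48} = 2 + 171 \left(- \frac{1}{48}\right) = 2 - \frac{57}{16} = - \frac{25}{16}$)
$\sqrt{R{\left(E \right)} + U{\left(7 \left(-26\right),118 \right)}} = \sqrt{- \frac{25}{16} + 9} = \sqrt{\frac{119}{16}} = \frac{\sqrt{119}}{4}$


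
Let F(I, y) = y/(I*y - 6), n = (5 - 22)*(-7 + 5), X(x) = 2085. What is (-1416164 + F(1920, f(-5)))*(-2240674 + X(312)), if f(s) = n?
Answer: 103466116075219639/32637 ≈ 3.1702e+12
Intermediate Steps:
n = 34 (n = -17*(-2) = 34)
f(s) = 34
F(I, y) = y/(-6 + I*y)
(-1416164 + F(1920, f(-5)))*(-2240674 + X(312)) = (-1416164 + 34/(-6 + 1920*34))*(-2240674 + 2085) = (-1416164 + 34/(-6 + 65280))*(-2238589) = (-1416164 + 34/65274)*(-2238589) = (-1416164 + 34*(1/65274))*(-2238589) = (-1416164 + 17/32637)*(-2238589) = -46219344451/32637*(-2238589) = 103466116075219639/32637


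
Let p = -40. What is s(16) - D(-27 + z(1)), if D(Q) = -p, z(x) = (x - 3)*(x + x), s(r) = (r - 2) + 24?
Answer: -2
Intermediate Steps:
s(r) = 22 + r (s(r) = (-2 + r) + 24 = 22 + r)
z(x) = 2*x*(-3 + x) (z(x) = (-3 + x)*(2*x) = 2*x*(-3 + x))
D(Q) = 40 (D(Q) = -1*(-40) = 40)
s(16) - D(-27 + z(1)) = (22 + 16) - 1*40 = 38 - 40 = -2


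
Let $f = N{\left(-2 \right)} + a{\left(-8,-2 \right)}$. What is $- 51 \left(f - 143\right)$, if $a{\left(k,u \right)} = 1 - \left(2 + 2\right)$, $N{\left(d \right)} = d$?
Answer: $7548$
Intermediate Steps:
$a{\left(k,u \right)} = -3$ ($a{\left(k,u \right)} = 1 - 4 = -3$)
$f = -5$ ($f = -2 - 3 = -5$)
$- 51 \left(f - 143\right) = - 51 \left(-5 - 143\right) = \left(-51\right) \left(-148\right) = 7548$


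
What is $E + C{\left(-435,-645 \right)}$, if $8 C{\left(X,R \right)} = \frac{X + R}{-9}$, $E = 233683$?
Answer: $233698$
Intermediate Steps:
$C{\left(X,R \right)} = - \frac{R}{72} - \frac{X}{72}$ ($C{\left(X,R \right)} = \frac{\left(X + R\right) \frac{1}{-9}}{8} = \frac{\left(R + X\right) \left(- \frac{1}{9}\right)}{8} = \frac{- \frac{R}{9} - \frac{X}{9}}{8} = - \frac{R}{72} - \frac{X}{72}$)
$E + C{\left(-435,-645 \right)} = 233683 - -15 = 233683 + \left(\frac{215}{24} + \frac{145}{24}\right) = 233683 + 15 = 233698$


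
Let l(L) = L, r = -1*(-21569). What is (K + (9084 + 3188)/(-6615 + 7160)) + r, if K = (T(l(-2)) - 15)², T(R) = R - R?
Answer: 11890002/545 ≈ 21817.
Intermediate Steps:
r = 21569
T(R) = 0
K = 225 (K = (0 - 15)² = (-15)² = 225)
(K + (9084 + 3188)/(-6615 + 7160)) + r = (225 + (9084 + 3188)/(-6615 + 7160)) + 21569 = (225 + 12272/545) + 21569 = 134897/545 + 21569 = 11890002/545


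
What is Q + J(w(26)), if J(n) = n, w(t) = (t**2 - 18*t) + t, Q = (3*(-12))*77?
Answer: -2538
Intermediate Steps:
Q = -2772 (Q = -36*77 = -2772)
w(t) = t**2 - 17*t
Q + J(w(26)) = -2772 + 26*(-17 + 26) = -2772 + 26*9 = -2772 + 234 = -2538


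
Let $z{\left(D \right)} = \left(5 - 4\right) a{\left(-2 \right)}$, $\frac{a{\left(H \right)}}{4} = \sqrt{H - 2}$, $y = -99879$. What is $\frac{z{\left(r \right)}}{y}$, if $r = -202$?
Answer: $- \frac{8 i}{99879} \approx - 8.0097 \cdot 10^{-5} i$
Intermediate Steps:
$a{\left(H \right)} = 4 \sqrt{-2 + H}$ ($a{\left(H \right)} = 4 \sqrt{H - 2} = 4 \sqrt{-2 + H}$)
$z{\left(D \right)} = 8 i$ ($z{\left(D \right)} = \left(5 - 4\right) 4 \sqrt{-2 - 2} = 1 \cdot 4 \sqrt{-4} = 1 \cdot 4 \cdot 2 i = 1 \cdot 8 i = 8 i$)
$\frac{z{\left(r \right)}}{y} = \frac{8 i}{-99879} = 8 i \left(- \frac{1}{99879}\right) = - \frac{8 i}{99879}$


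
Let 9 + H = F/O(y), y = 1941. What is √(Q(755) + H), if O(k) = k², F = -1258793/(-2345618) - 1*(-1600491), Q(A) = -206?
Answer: I*√4447798795766920526702/4552844538 ≈ 14.648*I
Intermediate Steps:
F = 3754141757231/2345618 (F = -1258793*(-1/2345618) + 1600491 = 1258793/2345618 + 1600491 = 3754141757231/2345618 ≈ 1.6005e+6)
H = -75779499477091/8837071248258 (H = -9 + 3754141757231/(2345618*(1941²)) = -9 + (3754141757231/2345618)/3767481 = -9 + (3754141757231/2345618)*(1/3767481) = -9 + 3754141757231/8837071248258 = -75779499477091/8837071248258 ≈ -8.5752)
√(Q(755) + H) = √(-206 - 75779499477091/8837071248258) = √(-1896216176618239/8837071248258) = I*√4447798795766920526702/4552844538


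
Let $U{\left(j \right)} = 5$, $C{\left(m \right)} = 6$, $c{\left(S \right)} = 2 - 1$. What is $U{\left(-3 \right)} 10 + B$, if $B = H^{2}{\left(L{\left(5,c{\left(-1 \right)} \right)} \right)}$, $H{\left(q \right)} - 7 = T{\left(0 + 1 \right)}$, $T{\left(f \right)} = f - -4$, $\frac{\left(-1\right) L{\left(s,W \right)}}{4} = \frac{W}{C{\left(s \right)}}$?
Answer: $194$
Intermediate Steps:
$c{\left(S \right)} = 1$ ($c{\left(S \right)} = 2 - 1 = 1$)
$L{\left(s,W \right)} = - \frac{2 W}{3}$ ($L{\left(s,W \right)} = - 4 \frac{W}{6} = - \frac{2 W}{3}$)
$T{\left(f \right)} = 4 + f$ ($T{\left(f \right)} = f + 4 = 4 + f$)
$H{\left(q \right)} = 12$ ($H{\left(q \right)} = 7 + \left(4 + \left(0 + 1\right)\right) = 7 + \left(4 + 1\right) = 7 + 5 = 12$)
$B = 144$ ($B = 12^{2} = 144$)
$U{\left(-3 \right)} 10 + B = 5 \cdot 10 + 144 = 50 + 144 = 194$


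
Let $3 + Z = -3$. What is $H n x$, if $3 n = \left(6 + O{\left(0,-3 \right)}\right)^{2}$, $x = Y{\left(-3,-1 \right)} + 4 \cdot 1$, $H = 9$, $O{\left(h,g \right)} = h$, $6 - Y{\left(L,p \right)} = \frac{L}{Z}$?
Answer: $1026$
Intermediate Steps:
$Z = -6$ ($Z = -3 - 3 = -6$)
$Y{\left(L,p \right)} = 6 + \frac{L}{6}$ ($Y{\left(L,p \right)} = 6 - \frac{L}{-6} = 6 - L \left(- \frac{1}{6}\right) = 6 - - \frac{L}{6} = 6 + \frac{L}{6}$)
$x = \frac{19}{2}$ ($x = \left(6 + \frac{1}{6} \left(-3\right)\right) + 4 \cdot 1 = \left(6 - \frac{1}{2}\right) + 4 = \frac{11}{2} + 4 = \frac{19}{2} \approx 9.5$)
$n = 12$ ($n = \frac{\left(6 + 0\right)^{2}}{3} = \frac{6^{2}}{3} = \frac{1}{3} \cdot 36 = 12$)
$H n x = 9 \cdot 12 \cdot \frac{19}{2} = 108 \cdot \frac{19}{2} = 1026$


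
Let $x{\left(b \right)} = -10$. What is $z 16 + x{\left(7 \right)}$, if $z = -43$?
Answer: $-698$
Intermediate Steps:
$z 16 + x{\left(7 \right)} = \left(-43\right) 16 - 10 = -688 - 10 = -698$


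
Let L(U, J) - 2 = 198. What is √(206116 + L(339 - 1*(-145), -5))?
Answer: 6*√5731 ≈ 454.22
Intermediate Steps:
L(U, J) = 200 (L(U, J) = 2 + 198 = 200)
√(206116 + L(339 - 1*(-145), -5)) = √(206116 + 200) = √206316 = 6*√5731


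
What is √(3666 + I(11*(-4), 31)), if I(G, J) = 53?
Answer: √3719 ≈ 60.984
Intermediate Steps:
√(3666 + I(11*(-4), 31)) = √(3666 + 53) = √3719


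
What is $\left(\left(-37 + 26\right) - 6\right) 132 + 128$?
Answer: $-2116$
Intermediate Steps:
$\left(\left(-37 + 26\right) - 6\right) 132 + 128 = \left(-11 - 6\right) 132 + 128 = \left(-17\right) 132 + 128 = -2244 + 128 = -2116$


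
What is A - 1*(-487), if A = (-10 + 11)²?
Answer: 488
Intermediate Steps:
A = 1 (A = 1² = 1)
A - 1*(-487) = 1 - 1*(-487) = 1 + 487 = 488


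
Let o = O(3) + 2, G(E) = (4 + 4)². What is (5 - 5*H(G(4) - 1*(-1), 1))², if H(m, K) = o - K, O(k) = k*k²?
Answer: 18225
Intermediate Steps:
O(k) = k³
G(E) = 64 (G(E) = 8² = 64)
o = 29 (o = 3³ + 2 = 27 + 2 = 29)
H(m, K) = 29 - K
(5 - 5*H(G(4) - 1*(-1), 1))² = (5 - 5*(29 - 1*1))² = (5 - 5*(29 - 1))² = (5 - 5*28)² = (5 - 140)² = (-135)² = 18225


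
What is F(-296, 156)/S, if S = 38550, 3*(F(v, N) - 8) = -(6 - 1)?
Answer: 19/115650 ≈ 0.00016429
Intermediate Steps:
F(v, N) = 19/3 (F(v, N) = 8 + (-(6 - 1))/3 = 8 + (-1*5)/3 = 8 + (1/3)*(-5) = 8 - 5/3 = 19/3)
F(-296, 156)/S = (19/3)/38550 = (19/3)*(1/38550) = 19/115650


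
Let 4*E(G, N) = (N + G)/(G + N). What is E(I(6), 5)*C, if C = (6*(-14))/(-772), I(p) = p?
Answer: 21/772 ≈ 0.027202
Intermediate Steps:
C = 21/193 (C = -84*(-1/772) = 21/193 ≈ 0.10881)
E(G, N) = ¼ (E(G, N) = ((N + G)/(G + N))/4 = ((G + N)/(G + N))/4 = (¼)*1 = ¼)
E(I(6), 5)*C = (¼)*(21/193) = 21/772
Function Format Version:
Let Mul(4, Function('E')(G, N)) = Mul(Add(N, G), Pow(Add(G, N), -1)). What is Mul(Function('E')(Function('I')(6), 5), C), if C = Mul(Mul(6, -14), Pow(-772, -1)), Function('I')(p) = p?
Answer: Rational(21, 772) ≈ 0.027202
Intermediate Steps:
C = Rational(21, 193) (C = Mul(-84, Rational(-1, 772)) = Rational(21, 193) ≈ 0.10881)
Function('E')(G, N) = Rational(1, 4) (Function('E')(G, N) = Mul(Rational(1, 4), Mul(Add(N, G), Pow(Add(G, N), -1))) = Mul(Rational(1, 4), Mul(Add(G, N), Pow(Add(G, N), -1))) = Mul(Rational(1, 4), 1) = Rational(1, 4))
Mul(Function('E')(Function('I')(6), 5), C) = Mul(Rational(1, 4), Rational(21, 193)) = Rational(21, 772)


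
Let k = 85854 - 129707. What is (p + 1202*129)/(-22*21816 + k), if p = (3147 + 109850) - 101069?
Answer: -166986/523805 ≈ -0.31879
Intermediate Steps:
k = -43853
p = 11928 (p = 112997 - 101069 = 11928)
(p + 1202*129)/(-22*21816 + k) = (11928 + 1202*129)/(-22*21816 - 43853) = (11928 + 155058)/(-479952 - 43853) = 166986/(-523805) = 166986*(-1/523805) = -166986/523805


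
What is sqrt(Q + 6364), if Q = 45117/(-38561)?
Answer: sqrt(9461214631807)/38561 ≈ 79.767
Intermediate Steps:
Q = -45117/38561 (Q = 45117*(-1/38561) = -45117/38561 ≈ -1.1700)
sqrt(Q + 6364) = sqrt(-45117/38561 + 6364) = sqrt(245357087/38561) = sqrt(9461214631807)/38561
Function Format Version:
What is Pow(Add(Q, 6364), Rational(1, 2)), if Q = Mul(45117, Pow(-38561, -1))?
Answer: Mul(Rational(1, 38561), Pow(9461214631807, Rational(1, 2))) ≈ 79.767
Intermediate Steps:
Q = Rational(-45117, 38561) (Q = Mul(45117, Rational(-1, 38561)) = Rational(-45117, 38561) ≈ -1.1700)
Pow(Add(Q, 6364), Rational(1, 2)) = Pow(Add(Rational(-45117, 38561), 6364), Rational(1, 2)) = Pow(Rational(245357087, 38561), Rational(1, 2)) = Mul(Rational(1, 38561), Pow(9461214631807, Rational(1, 2)))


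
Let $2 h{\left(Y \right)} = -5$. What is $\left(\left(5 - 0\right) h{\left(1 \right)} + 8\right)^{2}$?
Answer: $\frac{81}{4} \approx 20.25$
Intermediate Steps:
$h{\left(Y \right)} = - \frac{5}{2}$ ($h{\left(Y \right)} = \frac{1}{2} \left(-5\right) = - \frac{5}{2}$)
$\left(\left(5 - 0\right) h{\left(1 \right)} + 8\right)^{2} = \left(\left(5 - 0\right) \left(- \frac{5}{2}\right) + 8\right)^{2} = \left(\left(5 + 0\right) \left(- \frac{5}{2}\right) + 8\right)^{2} = \left(5 \left(- \frac{5}{2}\right) + 8\right)^{2} = \left(- \frac{25}{2} + 8\right)^{2} = \left(- \frac{9}{2}\right)^{2} = \frac{81}{4}$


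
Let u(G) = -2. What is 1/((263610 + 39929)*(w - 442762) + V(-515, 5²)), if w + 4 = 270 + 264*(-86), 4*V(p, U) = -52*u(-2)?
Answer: -1/141206342774 ≈ -7.0818e-12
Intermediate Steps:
V(p, U) = 26 (V(p, U) = (-52*(-2))/4 = (¼)*104 = 26)
w = -22438 (w = -4 + (270 + 264*(-86)) = -4 + (270 - 22704) = -4 - 22434 = -22438)
1/((263610 + 39929)*(w - 442762) + V(-515, 5²)) = 1/((263610 + 39929)*(-22438 - 442762) + 26) = 1/(303539*(-465200) + 26) = 1/(-141206342800 + 26) = 1/(-141206342774) = -1/141206342774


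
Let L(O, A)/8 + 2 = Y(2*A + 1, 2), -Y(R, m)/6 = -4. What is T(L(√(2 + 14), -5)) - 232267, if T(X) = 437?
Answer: -231830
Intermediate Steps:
Y(R, m) = 24 (Y(R, m) = -6*(-4) = 24)
L(O, A) = 176 (L(O, A) = -16 + 8*24 = -16 + 192 = 176)
T(L(√(2 + 14), -5)) - 232267 = 437 - 232267 = -231830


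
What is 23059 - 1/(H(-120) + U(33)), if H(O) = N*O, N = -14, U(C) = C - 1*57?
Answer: 38185703/1656 ≈ 23059.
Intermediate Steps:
U(C) = -57 + C (U(C) = C - 57 = -57 + C)
H(O) = -14*O
23059 - 1/(H(-120) + U(33)) = 23059 - 1/(-14*(-120) + (-57 + 33)) = 23059 - 1/(1680 - 24) = 23059 - 1/1656 = 38185703/1656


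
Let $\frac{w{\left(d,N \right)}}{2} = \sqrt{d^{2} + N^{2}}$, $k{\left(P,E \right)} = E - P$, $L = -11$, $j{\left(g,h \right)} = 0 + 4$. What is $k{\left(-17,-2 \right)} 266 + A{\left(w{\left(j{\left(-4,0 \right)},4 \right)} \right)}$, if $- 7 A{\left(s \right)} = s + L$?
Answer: $\frac{27941}{7} - \frac{8 \sqrt{2}}{7} \approx 3990.0$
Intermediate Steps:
$j{\left(g,h \right)} = 4$
$w{\left(d,N \right)} = 2 \sqrt{N^{2} + d^{2}}$ ($w{\left(d,N \right)} = 2 \sqrt{d^{2} + N^{2}} = 2 \sqrt{N^{2} + d^{2}}$)
$A{\left(s \right)} = \frac{11}{7} - \frac{s}{7}$ ($A{\left(s \right)} = - \frac{s - 11}{7} = - \frac{-11 + s}{7} = \frac{11}{7} - \frac{s}{7}$)
$k{\left(-17,-2 \right)} 266 + A{\left(w{\left(j{\left(-4,0 \right)},4 \right)} \right)} = \left(-2 - -17\right) 266 + \left(\frac{11}{7} - \frac{2 \sqrt{4^{2} + 4^{2}}}{7}\right) = \left(-2 + 17\right) 266 + \left(\frac{11}{7} - \frac{2 \sqrt{16 + 16}}{7}\right) = 15 \cdot 266 + \left(\frac{11}{7} - \frac{2 \sqrt{32}}{7}\right) = 3990 + \left(\frac{11}{7} - \frac{2 \cdot 4 \sqrt{2}}{7}\right) = 3990 + \left(\frac{11}{7} - \frac{8 \sqrt{2}}{7}\right) = \frac{27941}{7} - \frac{8 \sqrt{2}}{7}$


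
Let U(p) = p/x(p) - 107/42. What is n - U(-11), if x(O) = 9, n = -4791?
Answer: -603191/126 ≈ -4787.2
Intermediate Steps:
U(p) = -107/42 + p/9 (U(p) = p/9 - 107/42 = -107/42 + p/9)
n - U(-11) = -4791 - (-107/42 + (⅑)*(-11)) = -4791 - (-107/42 - 11/9) = -4791 - 1*(-475/126) = -4791 + 475/126 = -603191/126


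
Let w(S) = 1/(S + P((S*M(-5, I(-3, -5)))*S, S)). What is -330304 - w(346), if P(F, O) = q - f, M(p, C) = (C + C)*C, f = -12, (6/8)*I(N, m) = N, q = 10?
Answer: -121551873/368 ≈ -3.3030e+5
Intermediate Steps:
I(N, m) = 4*N/3
M(p, C) = 2*C² (M(p, C) = (2*C)*C = 2*C²)
P(F, O) = 22 (P(F, O) = 10 - 1*(-12) = 10 + 12 = 22)
w(S) = 1/(22 + S) (w(S) = 1/(S + 22) = 1/(22 + S))
-330304 - w(346) = -330304 - 1/(22 + 346) = -330304 - 1/368 = -121551873/368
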